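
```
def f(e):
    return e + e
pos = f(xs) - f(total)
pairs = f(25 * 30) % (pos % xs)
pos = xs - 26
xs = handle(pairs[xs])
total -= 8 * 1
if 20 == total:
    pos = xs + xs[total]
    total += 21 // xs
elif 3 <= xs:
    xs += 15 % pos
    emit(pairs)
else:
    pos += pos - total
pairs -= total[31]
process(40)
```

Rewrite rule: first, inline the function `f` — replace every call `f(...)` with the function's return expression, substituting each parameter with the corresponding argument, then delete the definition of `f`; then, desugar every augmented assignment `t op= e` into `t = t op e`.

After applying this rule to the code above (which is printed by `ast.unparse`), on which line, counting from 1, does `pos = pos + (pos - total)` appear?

Transformed code:
pos = xs + xs - (total + total)
pairs = (25 * 30 + 25 * 30) % (pos % xs)
pos = xs - 26
xs = handle(pairs[xs])
total = total - 8 * 1
if 20 == total:
    pos = xs + xs[total]
    total = total + 21 // xs
elif 3 <= xs:
    xs = xs + 15 % pos
    emit(pairs)
else:
    pos = pos + (pos - total)
pairs = pairs - total[31]
process(40)

13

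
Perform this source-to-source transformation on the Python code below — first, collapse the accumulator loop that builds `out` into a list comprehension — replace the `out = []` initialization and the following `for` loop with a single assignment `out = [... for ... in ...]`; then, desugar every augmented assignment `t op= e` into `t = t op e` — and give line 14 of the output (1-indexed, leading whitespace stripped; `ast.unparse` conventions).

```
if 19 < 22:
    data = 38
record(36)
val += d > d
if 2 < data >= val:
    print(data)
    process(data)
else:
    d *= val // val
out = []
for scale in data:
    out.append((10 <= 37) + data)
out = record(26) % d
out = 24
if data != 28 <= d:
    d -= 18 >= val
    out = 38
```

d = d - (18 >= val)

Transformed code:
if 19 < 22:
    data = 38
record(36)
val = val + (d > d)
if 2 < data >= val:
    print(data)
    process(data)
else:
    d = d * (val // val)
out = [(10 <= 37) + data for scale in data]
out = record(26) % d
out = 24
if data != 28 <= d:
    d = d - (18 >= val)
    out = 38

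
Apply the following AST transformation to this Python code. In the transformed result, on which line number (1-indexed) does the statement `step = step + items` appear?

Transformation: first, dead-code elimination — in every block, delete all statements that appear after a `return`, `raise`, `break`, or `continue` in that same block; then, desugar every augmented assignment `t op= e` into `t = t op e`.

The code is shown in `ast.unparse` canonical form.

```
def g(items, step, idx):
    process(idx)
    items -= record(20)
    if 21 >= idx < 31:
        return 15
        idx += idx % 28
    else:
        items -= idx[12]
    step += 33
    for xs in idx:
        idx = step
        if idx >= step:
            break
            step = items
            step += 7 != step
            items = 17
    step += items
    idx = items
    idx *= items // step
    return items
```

Transformed code:
def g(items, step, idx):
    process(idx)
    items = items - record(20)
    if 21 >= idx < 31:
        return 15
    else:
        items = items - idx[12]
    step = step + 33
    for xs in idx:
        idx = step
        if idx >= step:
            break
    step = step + items
    idx = items
    idx = idx * (items // step)
    return items

13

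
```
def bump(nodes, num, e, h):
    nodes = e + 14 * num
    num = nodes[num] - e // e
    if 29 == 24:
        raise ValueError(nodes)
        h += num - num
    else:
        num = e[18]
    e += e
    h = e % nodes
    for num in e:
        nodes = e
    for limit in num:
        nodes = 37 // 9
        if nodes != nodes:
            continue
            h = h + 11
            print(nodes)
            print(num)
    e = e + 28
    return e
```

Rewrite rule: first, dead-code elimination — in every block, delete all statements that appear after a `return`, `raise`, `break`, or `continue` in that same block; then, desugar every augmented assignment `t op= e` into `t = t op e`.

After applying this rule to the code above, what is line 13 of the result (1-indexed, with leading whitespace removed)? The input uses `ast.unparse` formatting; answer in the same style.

nodes = 37 // 9

Transformed code:
def bump(nodes, num, e, h):
    nodes = e + 14 * num
    num = nodes[num] - e // e
    if 29 == 24:
        raise ValueError(nodes)
    else:
        num = e[18]
    e = e + e
    h = e % nodes
    for num in e:
        nodes = e
    for limit in num:
        nodes = 37 // 9
        if nodes != nodes:
            continue
    e = e + 28
    return e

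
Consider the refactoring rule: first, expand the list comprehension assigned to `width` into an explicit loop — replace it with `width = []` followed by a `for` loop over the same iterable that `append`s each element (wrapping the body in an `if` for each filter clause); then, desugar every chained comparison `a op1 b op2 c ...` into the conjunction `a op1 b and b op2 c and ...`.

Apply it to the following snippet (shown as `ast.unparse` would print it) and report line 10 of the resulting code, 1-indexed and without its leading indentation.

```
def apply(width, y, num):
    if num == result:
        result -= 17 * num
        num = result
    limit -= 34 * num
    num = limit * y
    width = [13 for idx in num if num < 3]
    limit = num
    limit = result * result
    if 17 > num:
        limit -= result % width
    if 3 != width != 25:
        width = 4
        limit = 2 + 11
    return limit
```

Transformed code:
def apply(width, y, num):
    if num == result:
        result -= 17 * num
        num = result
    limit -= 34 * num
    num = limit * y
    width = []
    for idx in num:
        if num < 3:
            width.append(13)
    limit = num
    limit = result * result
    if 17 > num:
        limit -= result % width
    if 3 != width and width != 25:
        width = 4
        limit = 2 + 11
    return limit

width.append(13)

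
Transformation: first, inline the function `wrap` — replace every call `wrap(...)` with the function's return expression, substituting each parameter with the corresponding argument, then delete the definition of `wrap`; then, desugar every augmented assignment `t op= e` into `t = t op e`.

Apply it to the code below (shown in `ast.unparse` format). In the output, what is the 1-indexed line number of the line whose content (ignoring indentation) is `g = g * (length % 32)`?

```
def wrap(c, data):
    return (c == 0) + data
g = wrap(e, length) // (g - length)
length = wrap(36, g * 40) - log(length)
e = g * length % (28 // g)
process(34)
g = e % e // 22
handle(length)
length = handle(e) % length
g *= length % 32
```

8

Transformed code:
g = ((e == 0) + length) // (g - length)
length = (36 == 0) + g * 40 - log(length)
e = g * length % (28 // g)
process(34)
g = e % e // 22
handle(length)
length = handle(e) % length
g = g * (length % 32)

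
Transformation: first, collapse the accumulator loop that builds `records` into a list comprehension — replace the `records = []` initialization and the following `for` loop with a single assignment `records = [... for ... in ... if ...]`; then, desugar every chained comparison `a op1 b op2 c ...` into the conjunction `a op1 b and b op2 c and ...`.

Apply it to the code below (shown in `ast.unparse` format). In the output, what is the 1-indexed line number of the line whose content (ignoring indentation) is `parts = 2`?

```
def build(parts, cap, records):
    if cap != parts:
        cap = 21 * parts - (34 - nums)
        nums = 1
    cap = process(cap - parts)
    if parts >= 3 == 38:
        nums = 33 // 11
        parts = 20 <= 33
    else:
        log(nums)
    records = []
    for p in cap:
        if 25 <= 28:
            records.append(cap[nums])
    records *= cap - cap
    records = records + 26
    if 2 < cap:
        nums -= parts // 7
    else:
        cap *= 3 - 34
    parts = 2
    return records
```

18

Transformed code:
def build(parts, cap, records):
    if cap != parts:
        cap = 21 * parts - (34 - nums)
        nums = 1
    cap = process(cap - parts)
    if parts >= 3 and 3 == 38:
        nums = 33 // 11
        parts = 20 <= 33
    else:
        log(nums)
    records = [cap[nums] for p in cap if 25 <= 28]
    records *= cap - cap
    records = records + 26
    if 2 < cap:
        nums -= parts // 7
    else:
        cap *= 3 - 34
    parts = 2
    return records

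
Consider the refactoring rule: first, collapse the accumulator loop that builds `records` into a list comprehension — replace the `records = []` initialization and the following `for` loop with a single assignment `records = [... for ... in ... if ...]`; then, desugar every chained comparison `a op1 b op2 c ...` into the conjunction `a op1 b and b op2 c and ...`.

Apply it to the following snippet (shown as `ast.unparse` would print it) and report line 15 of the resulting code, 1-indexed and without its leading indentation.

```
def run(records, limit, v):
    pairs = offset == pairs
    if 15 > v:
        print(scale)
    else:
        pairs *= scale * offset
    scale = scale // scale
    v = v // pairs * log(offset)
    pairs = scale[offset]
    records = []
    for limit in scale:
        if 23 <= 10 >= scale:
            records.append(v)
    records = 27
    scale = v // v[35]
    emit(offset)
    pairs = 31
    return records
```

Transformed code:
def run(records, limit, v):
    pairs = offset == pairs
    if 15 > v:
        print(scale)
    else:
        pairs *= scale * offset
    scale = scale // scale
    v = v // pairs * log(offset)
    pairs = scale[offset]
    records = [v for limit in scale if 23 <= 10 and 10 >= scale]
    records = 27
    scale = v // v[35]
    emit(offset)
    pairs = 31
    return records

return records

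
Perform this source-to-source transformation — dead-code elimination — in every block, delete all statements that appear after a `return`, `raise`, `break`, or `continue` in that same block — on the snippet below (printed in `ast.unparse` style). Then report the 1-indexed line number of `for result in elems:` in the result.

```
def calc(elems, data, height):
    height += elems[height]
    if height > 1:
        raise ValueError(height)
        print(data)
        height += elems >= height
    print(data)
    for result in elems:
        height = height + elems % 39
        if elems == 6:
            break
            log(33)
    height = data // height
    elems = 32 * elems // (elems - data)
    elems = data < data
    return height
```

Transformed code:
def calc(elems, data, height):
    height += elems[height]
    if height > 1:
        raise ValueError(height)
    print(data)
    for result in elems:
        height = height + elems % 39
        if elems == 6:
            break
    height = data // height
    elems = 32 * elems // (elems - data)
    elems = data < data
    return height

6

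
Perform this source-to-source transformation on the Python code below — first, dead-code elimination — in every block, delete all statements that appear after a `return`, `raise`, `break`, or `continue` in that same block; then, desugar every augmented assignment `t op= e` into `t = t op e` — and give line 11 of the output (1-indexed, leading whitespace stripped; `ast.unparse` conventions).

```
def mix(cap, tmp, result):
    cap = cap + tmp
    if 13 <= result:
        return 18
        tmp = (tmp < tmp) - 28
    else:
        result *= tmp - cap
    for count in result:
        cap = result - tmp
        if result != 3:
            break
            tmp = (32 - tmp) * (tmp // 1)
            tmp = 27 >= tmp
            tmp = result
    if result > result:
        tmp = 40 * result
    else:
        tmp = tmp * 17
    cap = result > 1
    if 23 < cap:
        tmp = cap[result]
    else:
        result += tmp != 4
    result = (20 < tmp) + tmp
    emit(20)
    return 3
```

Transformed code:
def mix(cap, tmp, result):
    cap = cap + tmp
    if 13 <= result:
        return 18
    else:
        result = result * (tmp - cap)
    for count in result:
        cap = result - tmp
        if result != 3:
            break
    if result > result:
        tmp = 40 * result
    else:
        tmp = tmp * 17
    cap = result > 1
    if 23 < cap:
        tmp = cap[result]
    else:
        result = result + (tmp != 4)
    result = (20 < tmp) + tmp
    emit(20)
    return 3

if result > result:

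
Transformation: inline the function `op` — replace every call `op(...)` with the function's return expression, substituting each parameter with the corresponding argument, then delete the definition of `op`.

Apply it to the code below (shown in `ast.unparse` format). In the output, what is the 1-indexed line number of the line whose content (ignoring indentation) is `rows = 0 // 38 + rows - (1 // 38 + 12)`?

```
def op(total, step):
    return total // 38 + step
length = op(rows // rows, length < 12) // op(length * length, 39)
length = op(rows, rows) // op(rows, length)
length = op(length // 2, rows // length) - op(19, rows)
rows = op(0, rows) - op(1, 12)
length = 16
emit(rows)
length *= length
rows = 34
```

4

Transformed code:
length = (rows // rows // 38 + (length < 12)) // (length * length // 38 + 39)
length = (rows // 38 + rows) // (rows // 38 + length)
length = length // 2 // 38 + rows // length - (19 // 38 + rows)
rows = 0 // 38 + rows - (1 // 38 + 12)
length = 16
emit(rows)
length *= length
rows = 34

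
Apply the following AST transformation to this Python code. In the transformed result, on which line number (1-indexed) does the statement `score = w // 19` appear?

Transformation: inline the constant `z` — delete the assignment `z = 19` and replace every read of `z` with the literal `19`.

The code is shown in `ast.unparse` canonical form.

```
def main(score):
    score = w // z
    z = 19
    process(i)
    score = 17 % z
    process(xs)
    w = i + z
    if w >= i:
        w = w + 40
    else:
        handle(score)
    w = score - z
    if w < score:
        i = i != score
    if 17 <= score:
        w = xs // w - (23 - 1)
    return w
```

2

Transformed code:
def main(score):
    score = w // 19
    process(i)
    score = 17 % 19
    process(xs)
    w = i + 19
    if w >= i:
        w = w + 40
    else:
        handle(score)
    w = score - 19
    if w < score:
        i = i != score
    if 17 <= score:
        w = xs // w - (23 - 1)
    return w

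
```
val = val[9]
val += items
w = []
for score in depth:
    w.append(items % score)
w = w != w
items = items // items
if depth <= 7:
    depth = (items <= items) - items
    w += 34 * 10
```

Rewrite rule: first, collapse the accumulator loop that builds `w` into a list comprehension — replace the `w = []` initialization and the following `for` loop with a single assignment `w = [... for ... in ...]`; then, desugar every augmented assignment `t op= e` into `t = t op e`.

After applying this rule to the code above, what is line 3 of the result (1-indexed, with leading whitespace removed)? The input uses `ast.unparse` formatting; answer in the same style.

Transformed code:
val = val[9]
val = val + items
w = [items % score for score in depth]
w = w != w
items = items // items
if depth <= 7:
    depth = (items <= items) - items
    w = w + 34 * 10

w = [items % score for score in depth]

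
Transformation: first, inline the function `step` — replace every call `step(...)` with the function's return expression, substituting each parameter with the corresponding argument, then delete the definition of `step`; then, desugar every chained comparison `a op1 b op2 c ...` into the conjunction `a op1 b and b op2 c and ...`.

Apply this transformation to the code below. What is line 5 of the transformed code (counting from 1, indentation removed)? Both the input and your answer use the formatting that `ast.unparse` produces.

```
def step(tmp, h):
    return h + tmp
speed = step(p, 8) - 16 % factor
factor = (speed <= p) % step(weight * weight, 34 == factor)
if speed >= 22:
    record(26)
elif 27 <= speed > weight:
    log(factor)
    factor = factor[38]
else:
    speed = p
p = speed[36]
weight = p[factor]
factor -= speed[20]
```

elif 27 <= speed and speed > weight:

Transformed code:
speed = 8 + p - 16 % factor
factor = (speed <= p) % ((34 == factor) + weight * weight)
if speed >= 22:
    record(26)
elif 27 <= speed and speed > weight:
    log(factor)
    factor = factor[38]
else:
    speed = p
p = speed[36]
weight = p[factor]
factor -= speed[20]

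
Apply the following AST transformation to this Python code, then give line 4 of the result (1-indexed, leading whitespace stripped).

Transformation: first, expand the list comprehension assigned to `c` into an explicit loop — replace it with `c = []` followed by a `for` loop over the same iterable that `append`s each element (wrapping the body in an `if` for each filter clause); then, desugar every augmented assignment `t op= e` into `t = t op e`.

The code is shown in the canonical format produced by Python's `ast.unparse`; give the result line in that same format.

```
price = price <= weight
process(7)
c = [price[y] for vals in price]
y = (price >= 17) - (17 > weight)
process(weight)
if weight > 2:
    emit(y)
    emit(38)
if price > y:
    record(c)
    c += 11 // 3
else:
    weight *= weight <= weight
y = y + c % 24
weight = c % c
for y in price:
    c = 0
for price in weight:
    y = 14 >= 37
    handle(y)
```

for vals in price:

Transformed code:
price = price <= weight
process(7)
c = []
for vals in price:
    c.append(price[y])
y = (price >= 17) - (17 > weight)
process(weight)
if weight > 2:
    emit(y)
    emit(38)
if price > y:
    record(c)
    c = c + 11 // 3
else:
    weight = weight * (weight <= weight)
y = y + c % 24
weight = c % c
for y in price:
    c = 0
for price in weight:
    y = 14 >= 37
    handle(y)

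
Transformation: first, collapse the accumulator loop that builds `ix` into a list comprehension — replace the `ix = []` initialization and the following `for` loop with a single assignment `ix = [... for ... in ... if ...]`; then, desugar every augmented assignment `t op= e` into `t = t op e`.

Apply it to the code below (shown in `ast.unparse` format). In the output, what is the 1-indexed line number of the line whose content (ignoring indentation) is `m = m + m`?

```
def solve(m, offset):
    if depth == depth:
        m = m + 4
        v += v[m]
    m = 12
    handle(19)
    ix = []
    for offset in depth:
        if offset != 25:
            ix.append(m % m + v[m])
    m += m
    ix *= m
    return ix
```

8

Transformed code:
def solve(m, offset):
    if depth == depth:
        m = m + 4
        v = v + v[m]
    m = 12
    handle(19)
    ix = [m % m + v[m] for offset in depth if offset != 25]
    m = m + m
    ix = ix * m
    return ix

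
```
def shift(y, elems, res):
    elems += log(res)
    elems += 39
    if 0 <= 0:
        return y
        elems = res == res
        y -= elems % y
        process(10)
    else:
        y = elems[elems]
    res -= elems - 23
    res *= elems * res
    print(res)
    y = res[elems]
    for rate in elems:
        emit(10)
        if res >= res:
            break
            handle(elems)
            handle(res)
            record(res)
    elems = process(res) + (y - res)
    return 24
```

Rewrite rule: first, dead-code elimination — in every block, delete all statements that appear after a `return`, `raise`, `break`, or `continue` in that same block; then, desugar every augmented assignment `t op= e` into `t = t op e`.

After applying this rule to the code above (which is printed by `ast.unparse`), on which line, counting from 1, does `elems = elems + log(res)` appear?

Transformed code:
def shift(y, elems, res):
    elems = elems + log(res)
    elems = elems + 39
    if 0 <= 0:
        return y
    else:
        y = elems[elems]
    res = res - (elems - 23)
    res = res * (elems * res)
    print(res)
    y = res[elems]
    for rate in elems:
        emit(10)
        if res >= res:
            break
    elems = process(res) + (y - res)
    return 24

2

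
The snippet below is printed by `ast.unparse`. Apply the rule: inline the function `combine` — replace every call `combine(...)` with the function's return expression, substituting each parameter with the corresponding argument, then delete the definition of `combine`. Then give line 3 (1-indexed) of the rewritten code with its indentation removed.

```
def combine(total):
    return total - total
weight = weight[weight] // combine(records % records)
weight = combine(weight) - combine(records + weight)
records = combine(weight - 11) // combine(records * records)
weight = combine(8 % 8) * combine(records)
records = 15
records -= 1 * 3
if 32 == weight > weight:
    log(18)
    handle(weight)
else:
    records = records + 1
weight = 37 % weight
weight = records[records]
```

Transformed code:
weight = weight[weight] // (records % records - records % records)
weight = weight - weight - (records + weight - (records + weight))
records = (weight - 11 - (weight - 11)) // (records * records - records * records)
weight = (8 % 8 - 8 % 8) * (records - records)
records = 15
records -= 1 * 3
if 32 == weight > weight:
    log(18)
    handle(weight)
else:
    records = records + 1
weight = 37 % weight
weight = records[records]

records = (weight - 11 - (weight - 11)) // (records * records - records * records)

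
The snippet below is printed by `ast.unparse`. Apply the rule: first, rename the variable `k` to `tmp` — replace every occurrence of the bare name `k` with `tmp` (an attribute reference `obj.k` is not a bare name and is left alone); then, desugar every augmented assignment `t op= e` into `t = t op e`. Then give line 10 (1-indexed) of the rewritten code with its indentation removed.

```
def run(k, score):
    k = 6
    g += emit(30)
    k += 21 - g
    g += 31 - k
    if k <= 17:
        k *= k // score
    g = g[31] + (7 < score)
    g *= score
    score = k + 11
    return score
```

Transformed code:
def run(tmp, score):
    tmp = 6
    g = g + emit(30)
    tmp = tmp + (21 - g)
    g = g + (31 - tmp)
    if tmp <= 17:
        tmp = tmp * (tmp // score)
    g = g[31] + (7 < score)
    g = g * score
    score = tmp + 11
    return score

score = tmp + 11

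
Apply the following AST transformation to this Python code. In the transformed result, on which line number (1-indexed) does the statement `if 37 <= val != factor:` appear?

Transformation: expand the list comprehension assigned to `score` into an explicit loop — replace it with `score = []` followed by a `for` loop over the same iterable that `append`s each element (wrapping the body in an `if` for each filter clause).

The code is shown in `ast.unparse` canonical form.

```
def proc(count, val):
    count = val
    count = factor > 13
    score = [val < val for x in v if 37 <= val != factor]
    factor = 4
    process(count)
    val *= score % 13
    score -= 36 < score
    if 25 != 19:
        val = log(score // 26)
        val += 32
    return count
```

6

Transformed code:
def proc(count, val):
    count = val
    count = factor > 13
    score = []
    for x in v:
        if 37 <= val != factor:
            score.append(val < val)
    factor = 4
    process(count)
    val *= score % 13
    score -= 36 < score
    if 25 != 19:
        val = log(score // 26)
        val += 32
    return count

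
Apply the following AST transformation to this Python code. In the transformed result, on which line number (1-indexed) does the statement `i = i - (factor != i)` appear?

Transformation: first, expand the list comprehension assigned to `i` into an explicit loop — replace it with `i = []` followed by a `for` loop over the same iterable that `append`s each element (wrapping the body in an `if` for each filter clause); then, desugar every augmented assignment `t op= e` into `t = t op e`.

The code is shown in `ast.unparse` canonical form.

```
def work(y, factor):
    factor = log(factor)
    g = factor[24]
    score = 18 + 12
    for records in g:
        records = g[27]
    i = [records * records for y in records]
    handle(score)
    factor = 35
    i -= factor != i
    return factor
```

12

Transformed code:
def work(y, factor):
    factor = log(factor)
    g = factor[24]
    score = 18 + 12
    for records in g:
        records = g[27]
    i = []
    for y in records:
        i.append(records * records)
    handle(score)
    factor = 35
    i = i - (factor != i)
    return factor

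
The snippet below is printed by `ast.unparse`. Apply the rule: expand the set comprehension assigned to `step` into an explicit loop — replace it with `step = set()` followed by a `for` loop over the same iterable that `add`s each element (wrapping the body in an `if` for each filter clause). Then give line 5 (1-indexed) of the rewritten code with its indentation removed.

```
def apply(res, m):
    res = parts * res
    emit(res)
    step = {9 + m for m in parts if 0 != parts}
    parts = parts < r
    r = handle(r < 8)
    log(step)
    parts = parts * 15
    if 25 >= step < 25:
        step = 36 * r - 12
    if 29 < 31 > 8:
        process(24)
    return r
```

Transformed code:
def apply(res, m):
    res = parts * res
    emit(res)
    step = set()
    for m in parts:
        if 0 != parts:
            step.add(9 + m)
    parts = parts < r
    r = handle(r < 8)
    log(step)
    parts = parts * 15
    if 25 >= step < 25:
        step = 36 * r - 12
    if 29 < 31 > 8:
        process(24)
    return r

for m in parts:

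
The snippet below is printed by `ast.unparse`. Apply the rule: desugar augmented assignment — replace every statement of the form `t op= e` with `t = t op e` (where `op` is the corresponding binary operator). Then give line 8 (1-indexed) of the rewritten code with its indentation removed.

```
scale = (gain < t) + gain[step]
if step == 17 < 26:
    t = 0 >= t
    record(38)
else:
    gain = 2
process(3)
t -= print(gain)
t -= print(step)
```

t = t - print(gain)

Transformed code:
scale = (gain < t) + gain[step]
if step == 17 < 26:
    t = 0 >= t
    record(38)
else:
    gain = 2
process(3)
t = t - print(gain)
t = t - print(step)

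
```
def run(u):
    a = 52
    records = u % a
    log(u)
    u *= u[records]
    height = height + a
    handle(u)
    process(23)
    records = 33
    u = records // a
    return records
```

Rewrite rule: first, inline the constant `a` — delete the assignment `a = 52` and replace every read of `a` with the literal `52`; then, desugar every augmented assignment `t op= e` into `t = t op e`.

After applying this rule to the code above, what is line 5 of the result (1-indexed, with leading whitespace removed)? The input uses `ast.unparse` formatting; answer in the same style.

Transformed code:
def run(u):
    records = u % 52
    log(u)
    u = u * u[records]
    height = height + 52
    handle(u)
    process(23)
    records = 33
    u = records // 52
    return records

height = height + 52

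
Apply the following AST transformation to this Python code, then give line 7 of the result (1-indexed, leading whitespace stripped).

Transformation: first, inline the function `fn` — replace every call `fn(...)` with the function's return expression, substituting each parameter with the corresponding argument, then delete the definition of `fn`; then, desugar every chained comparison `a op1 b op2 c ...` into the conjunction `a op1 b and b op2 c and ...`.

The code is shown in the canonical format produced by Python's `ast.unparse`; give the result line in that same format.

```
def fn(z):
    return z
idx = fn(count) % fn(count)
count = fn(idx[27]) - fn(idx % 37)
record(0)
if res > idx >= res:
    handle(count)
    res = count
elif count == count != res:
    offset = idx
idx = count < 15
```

Transformed code:
idx = count % count
count = idx[27] - idx % 37
record(0)
if res > idx and idx >= res:
    handle(count)
    res = count
elif count == count and count != res:
    offset = idx
idx = count < 15

elif count == count and count != res:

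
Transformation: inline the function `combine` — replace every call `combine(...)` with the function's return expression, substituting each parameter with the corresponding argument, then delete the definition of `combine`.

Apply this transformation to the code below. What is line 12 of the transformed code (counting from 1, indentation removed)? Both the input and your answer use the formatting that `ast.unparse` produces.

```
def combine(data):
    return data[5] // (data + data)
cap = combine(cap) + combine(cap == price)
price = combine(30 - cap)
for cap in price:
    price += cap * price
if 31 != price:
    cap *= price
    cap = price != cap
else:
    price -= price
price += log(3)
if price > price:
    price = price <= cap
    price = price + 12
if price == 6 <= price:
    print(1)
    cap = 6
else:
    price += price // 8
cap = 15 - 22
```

Transformed code:
cap = cap[5] // (cap + cap) + (cap == price)[5] // ((cap == price) + (cap == price))
price = (30 - cap)[5] // (30 - cap + (30 - cap))
for cap in price:
    price += cap * price
if 31 != price:
    cap *= price
    cap = price != cap
else:
    price -= price
price += log(3)
if price > price:
    price = price <= cap
    price = price + 12
if price == 6 <= price:
    print(1)
    cap = 6
else:
    price += price // 8
cap = 15 - 22

price = price <= cap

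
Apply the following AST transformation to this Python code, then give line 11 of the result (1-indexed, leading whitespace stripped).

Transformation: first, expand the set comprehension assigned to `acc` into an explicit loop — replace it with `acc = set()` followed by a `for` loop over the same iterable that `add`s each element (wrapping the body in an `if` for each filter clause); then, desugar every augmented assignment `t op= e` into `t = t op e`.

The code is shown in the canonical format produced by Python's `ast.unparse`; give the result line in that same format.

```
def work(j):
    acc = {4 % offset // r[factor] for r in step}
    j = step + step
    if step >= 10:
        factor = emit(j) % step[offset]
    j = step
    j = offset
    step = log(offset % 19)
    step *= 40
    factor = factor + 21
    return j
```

step = step * 40

Transformed code:
def work(j):
    acc = set()
    for r in step:
        acc.add(4 % offset // r[factor])
    j = step + step
    if step >= 10:
        factor = emit(j) % step[offset]
    j = step
    j = offset
    step = log(offset % 19)
    step = step * 40
    factor = factor + 21
    return j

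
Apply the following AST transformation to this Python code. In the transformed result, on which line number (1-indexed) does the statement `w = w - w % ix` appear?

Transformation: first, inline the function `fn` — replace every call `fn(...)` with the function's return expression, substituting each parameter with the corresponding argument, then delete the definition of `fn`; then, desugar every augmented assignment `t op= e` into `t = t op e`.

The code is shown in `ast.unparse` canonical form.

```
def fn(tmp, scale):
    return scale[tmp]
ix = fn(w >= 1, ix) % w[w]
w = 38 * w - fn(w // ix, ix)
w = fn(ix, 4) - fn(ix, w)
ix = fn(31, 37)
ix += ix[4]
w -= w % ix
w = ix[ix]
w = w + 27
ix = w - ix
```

6

Transformed code:
ix = ix[w >= 1] % w[w]
w = 38 * w - ix[w // ix]
w = 4[ix] - w[ix]
ix = 37[31]
ix = ix + ix[4]
w = w - w % ix
w = ix[ix]
w = w + 27
ix = w - ix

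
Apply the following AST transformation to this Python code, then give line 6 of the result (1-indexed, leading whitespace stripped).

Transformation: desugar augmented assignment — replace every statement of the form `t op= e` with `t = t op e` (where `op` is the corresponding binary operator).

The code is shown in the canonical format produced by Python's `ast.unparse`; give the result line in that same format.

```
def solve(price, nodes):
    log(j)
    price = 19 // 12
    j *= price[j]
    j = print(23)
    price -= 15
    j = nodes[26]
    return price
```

Transformed code:
def solve(price, nodes):
    log(j)
    price = 19 // 12
    j = j * price[j]
    j = print(23)
    price = price - 15
    j = nodes[26]
    return price

price = price - 15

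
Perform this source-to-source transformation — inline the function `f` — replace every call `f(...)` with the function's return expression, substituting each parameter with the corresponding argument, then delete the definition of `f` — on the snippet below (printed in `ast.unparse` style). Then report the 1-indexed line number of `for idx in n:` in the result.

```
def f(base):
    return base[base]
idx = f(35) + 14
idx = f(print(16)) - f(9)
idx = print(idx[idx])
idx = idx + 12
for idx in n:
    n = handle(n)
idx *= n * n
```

5

Transformed code:
idx = 35[35] + 14
idx = print(16)[print(16)] - 9[9]
idx = print(idx[idx])
idx = idx + 12
for idx in n:
    n = handle(n)
idx *= n * n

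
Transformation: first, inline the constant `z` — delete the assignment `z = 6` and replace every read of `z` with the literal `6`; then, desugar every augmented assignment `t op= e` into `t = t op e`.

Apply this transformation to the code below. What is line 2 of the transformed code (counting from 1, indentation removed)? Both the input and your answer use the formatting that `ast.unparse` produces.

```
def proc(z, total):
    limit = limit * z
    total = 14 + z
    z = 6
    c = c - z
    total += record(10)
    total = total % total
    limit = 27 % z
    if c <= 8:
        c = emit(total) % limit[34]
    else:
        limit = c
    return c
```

Transformed code:
def proc(z, total):
    limit = limit * 6
    total = 14 + 6
    c = c - 6
    total = total + record(10)
    total = total % total
    limit = 27 % 6
    if c <= 8:
        c = emit(total) % limit[34]
    else:
        limit = c
    return c

limit = limit * 6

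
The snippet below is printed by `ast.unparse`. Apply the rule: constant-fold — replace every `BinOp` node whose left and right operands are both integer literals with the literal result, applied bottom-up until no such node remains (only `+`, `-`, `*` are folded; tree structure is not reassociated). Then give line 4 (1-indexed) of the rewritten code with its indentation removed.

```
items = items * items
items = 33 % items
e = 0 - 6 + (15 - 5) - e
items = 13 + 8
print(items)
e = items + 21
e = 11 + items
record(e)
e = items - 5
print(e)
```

items = 21

Transformed code:
items = items * items
items = 33 % items
e = 4 - e
items = 21
print(items)
e = items + 21
e = 11 + items
record(e)
e = items - 5
print(e)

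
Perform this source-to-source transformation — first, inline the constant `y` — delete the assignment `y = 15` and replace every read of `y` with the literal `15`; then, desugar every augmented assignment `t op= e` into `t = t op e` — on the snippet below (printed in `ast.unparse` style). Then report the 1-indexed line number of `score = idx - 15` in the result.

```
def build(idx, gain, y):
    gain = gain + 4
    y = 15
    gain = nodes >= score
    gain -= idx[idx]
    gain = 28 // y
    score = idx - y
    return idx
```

Transformed code:
def build(idx, gain, y):
    gain = gain + 4
    gain = nodes >= score
    gain = gain - idx[idx]
    gain = 28 // 15
    score = idx - 15
    return idx

6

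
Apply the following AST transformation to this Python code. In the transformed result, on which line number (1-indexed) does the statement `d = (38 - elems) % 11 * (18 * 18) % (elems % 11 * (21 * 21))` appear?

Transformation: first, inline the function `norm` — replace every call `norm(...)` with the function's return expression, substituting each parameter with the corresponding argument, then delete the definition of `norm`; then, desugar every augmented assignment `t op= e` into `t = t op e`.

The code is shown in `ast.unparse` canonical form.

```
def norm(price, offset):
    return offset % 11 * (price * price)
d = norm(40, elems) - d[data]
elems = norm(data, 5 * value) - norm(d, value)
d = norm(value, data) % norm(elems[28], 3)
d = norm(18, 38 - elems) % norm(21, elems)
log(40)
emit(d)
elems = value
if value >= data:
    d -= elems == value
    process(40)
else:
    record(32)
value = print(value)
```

Transformed code:
d = elems % 11 * (40 * 40) - d[data]
elems = 5 * value % 11 * (data * data) - value % 11 * (d * d)
d = data % 11 * (value * value) % (3 % 11 * (elems[28] * elems[28]))
d = (38 - elems) % 11 * (18 * 18) % (elems % 11 * (21 * 21))
log(40)
emit(d)
elems = value
if value >= data:
    d = d - (elems == value)
    process(40)
else:
    record(32)
value = print(value)

4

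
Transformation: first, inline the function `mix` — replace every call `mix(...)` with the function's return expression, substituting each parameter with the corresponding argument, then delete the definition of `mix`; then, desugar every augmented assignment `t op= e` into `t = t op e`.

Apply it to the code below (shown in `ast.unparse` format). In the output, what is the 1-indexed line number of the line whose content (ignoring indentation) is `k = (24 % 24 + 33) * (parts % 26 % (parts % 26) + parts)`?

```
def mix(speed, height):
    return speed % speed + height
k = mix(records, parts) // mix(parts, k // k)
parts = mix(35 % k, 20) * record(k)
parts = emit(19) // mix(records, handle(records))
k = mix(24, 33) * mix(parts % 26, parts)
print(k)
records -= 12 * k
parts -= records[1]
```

Transformed code:
k = (records % records + parts) // (parts % parts + k // k)
parts = (35 % k % (35 % k) + 20) * record(k)
parts = emit(19) // (records % records + handle(records))
k = (24 % 24 + 33) * (parts % 26 % (parts % 26) + parts)
print(k)
records = records - 12 * k
parts = parts - records[1]

4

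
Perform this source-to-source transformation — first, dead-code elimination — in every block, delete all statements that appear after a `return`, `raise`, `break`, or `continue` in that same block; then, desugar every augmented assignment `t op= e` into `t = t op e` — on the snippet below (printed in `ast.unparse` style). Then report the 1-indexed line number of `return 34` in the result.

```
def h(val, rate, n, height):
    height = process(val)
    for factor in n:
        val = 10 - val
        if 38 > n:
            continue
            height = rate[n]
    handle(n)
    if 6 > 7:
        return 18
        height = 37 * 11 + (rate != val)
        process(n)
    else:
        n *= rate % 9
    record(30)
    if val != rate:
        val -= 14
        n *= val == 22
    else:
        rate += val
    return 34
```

Transformed code:
def h(val, rate, n, height):
    height = process(val)
    for factor in n:
        val = 10 - val
        if 38 > n:
            continue
    handle(n)
    if 6 > 7:
        return 18
    else:
        n = n * (rate % 9)
    record(30)
    if val != rate:
        val = val - 14
        n = n * (val == 22)
    else:
        rate = rate + val
    return 34

18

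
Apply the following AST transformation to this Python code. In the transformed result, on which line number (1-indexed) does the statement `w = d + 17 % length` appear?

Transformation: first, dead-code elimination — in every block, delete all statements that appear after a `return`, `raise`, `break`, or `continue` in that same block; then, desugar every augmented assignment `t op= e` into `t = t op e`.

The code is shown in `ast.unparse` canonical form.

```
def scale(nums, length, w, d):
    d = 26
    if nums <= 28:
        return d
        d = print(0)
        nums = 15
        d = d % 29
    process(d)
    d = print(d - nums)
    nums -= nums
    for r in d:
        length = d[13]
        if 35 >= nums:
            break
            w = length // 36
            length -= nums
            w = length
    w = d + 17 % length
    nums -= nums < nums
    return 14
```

12

Transformed code:
def scale(nums, length, w, d):
    d = 26
    if nums <= 28:
        return d
    process(d)
    d = print(d - nums)
    nums = nums - nums
    for r in d:
        length = d[13]
        if 35 >= nums:
            break
    w = d + 17 % length
    nums = nums - (nums < nums)
    return 14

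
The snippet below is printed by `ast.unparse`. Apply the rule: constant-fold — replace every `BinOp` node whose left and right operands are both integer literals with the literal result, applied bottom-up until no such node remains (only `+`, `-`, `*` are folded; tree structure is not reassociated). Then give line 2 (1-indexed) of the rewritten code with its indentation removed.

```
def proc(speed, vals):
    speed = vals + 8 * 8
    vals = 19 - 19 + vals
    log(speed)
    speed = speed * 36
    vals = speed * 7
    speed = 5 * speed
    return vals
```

Transformed code:
def proc(speed, vals):
    speed = vals + 64
    vals = 0 + vals
    log(speed)
    speed = speed * 36
    vals = speed * 7
    speed = 5 * speed
    return vals

speed = vals + 64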